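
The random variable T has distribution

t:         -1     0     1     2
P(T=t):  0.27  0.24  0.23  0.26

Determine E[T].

0.48

E[T] = Σ t·P(T=t)
 = (-1)·0.27 + 0·0.24 + 1·0.23 + 2·0.26
 = (-0.27) + 0 + 0.23 + 0.52
 = 0.48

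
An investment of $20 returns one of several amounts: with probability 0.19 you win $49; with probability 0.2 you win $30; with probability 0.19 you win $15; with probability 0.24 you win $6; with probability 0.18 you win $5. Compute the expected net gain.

0.5

E[payout] = 49·0.19 + 30·0.2 + 15·0.19 + 6·0.24 + 5·0.18
 = 9.31 + 6 + 2.85 + 1.44 + 0.9
 = 20.5
Net = 20.5 - 20 = 0.5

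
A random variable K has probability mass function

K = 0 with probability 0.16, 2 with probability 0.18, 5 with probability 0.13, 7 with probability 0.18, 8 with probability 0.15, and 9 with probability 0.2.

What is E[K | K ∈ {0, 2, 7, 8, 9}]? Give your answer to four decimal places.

P(K ∈ {0, 2, 7, 8, 9}) = 0.16 + 0.18 + 0.18 + 0.15 + 0.2 = 0.87.
E[K | K ∈ {0, 2, 7, 8, 9}] = [0·0.16 + 2·0.18 + 7·0.18 + 8·0.15 + 9·0.2] / 0.87
 = 4.62 / 0.87
 = 154/29

5.3103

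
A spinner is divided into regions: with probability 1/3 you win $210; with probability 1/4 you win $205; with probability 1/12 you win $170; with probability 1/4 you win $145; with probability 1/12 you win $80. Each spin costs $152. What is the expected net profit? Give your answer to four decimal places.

E[payout] = 210·1/3 + 205·1/4 + 170·1/12 + 145·1/4 + 80·1/12
 = 70 + 205/4 + 85/6 + 145/4 + 20/3
 = 535/3
Net = 535/3 - 152 = 79/3

26.3333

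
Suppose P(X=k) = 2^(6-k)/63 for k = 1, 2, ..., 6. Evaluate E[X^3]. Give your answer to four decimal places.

17.4286

E[X^3] = Σ x^3·P(X=x)
 = 1·32/63 + 8·16/63 + 27·8/63 + 64·4/63 + 125·2/63 + 216·1/63
 = 32/63 + 128/63 + 24/7 + 256/63 + 250/63 + 24/7
 = 122/7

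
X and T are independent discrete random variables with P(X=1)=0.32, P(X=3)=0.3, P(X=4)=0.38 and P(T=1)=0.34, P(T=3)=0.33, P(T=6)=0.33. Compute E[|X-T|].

E[|X-T|] = Σ_x Σ_t |x-t| · P(X=x)P(T=t)
 = 0·0.1088 + 2·0.1056 + 5·0.1056 + 2·0.102 + 0·0.099 + 3·0.099 + 3·0.1292 + 1·0.1254 + 2·0.1254
 = 0 + 0.2112 + 0.528 + 0.204 + 0 + 0.297 + 0.3876 + 0.1254 + 0.2508
 = 2.004

2.004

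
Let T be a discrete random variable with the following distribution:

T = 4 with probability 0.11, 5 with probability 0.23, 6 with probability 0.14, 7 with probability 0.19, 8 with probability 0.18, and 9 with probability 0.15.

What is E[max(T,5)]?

6.66

E[max(T,5)] = Σ max(t,5)·P(T=t)
 = 5·0.11 + 5·0.23 + 6·0.14 + 7·0.19 + 8·0.18 + 9·0.15
 = 0.55 + 1.15 + 0.84 + 1.33 + 1.44 + 1.35
 = 6.66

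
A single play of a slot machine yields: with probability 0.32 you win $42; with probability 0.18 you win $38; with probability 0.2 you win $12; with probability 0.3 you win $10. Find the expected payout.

25.68

E[payout] = 42·0.32 + 38·0.18 + 12·0.2 + 10·0.3
 = 13.44 + 6.84 + 2.4 + 3
 = 25.68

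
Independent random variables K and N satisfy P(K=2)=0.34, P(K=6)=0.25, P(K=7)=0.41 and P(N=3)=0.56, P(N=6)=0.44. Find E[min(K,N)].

3.5312

E[min(K,N)] = Σ_k Σ_n min(k,n) · P(K=k)P(N=n)
 = 2·0.1904 + 2·0.1496 + 3·0.14 + 6·0.11 + 3·0.2296 + 6·0.1804
 = 0.3808 + 0.2992 + 0.42 + 0.66 + 0.6888 + 1.0824
 = 3.5312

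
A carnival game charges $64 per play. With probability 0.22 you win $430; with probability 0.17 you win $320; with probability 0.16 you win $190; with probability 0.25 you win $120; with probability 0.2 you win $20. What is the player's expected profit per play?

E[payout] = 430·0.22 + 320·0.17 + 190·0.16 + 120·0.25 + 20·0.2
 = 94.6 + 54.4 + 30.4 + 30 + 4
 = 213.4
Net = 213.4 - 64 = 149.4

149.4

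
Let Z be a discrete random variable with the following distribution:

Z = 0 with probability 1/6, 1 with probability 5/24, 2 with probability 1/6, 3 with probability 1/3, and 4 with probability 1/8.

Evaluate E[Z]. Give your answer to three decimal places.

2.042

E[Z] = Σ z·P(Z=z)
 = 0·1/6 + 1·5/24 + 2·1/6 + 3·1/3 + 4·1/8
 = 0 + 5/24 + 1/3 + 1 + 1/2
 = 49/24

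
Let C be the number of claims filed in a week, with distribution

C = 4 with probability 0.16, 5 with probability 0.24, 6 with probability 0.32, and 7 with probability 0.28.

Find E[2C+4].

15.44

E[2C+4] = Σ (2c+4)·P(C=c)
 = 12·0.16 + 14·0.24 + 16·0.32 + 18·0.28
 = 1.92 + 3.36 + 5.12 + 5.04
 = 15.44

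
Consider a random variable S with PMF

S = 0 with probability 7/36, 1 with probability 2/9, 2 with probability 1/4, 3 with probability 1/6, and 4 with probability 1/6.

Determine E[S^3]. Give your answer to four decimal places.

E[S^3] = Σ s^3·P(S=s)
 = 0·7/36 + 1·2/9 + 8·1/4 + 27·1/6 + 64·1/6
 = 0 + 2/9 + 2 + 9/2 + 32/3
 = 313/18

17.3889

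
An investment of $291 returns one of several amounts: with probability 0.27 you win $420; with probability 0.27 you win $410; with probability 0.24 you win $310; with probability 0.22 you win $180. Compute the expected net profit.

E[payout] = 420·0.27 + 410·0.27 + 310·0.24 + 180·0.22
 = 113.4 + 110.7 + 74.4 + 39.6
 = 338.1
Net = 338.1 - 291 = 47.1

47.1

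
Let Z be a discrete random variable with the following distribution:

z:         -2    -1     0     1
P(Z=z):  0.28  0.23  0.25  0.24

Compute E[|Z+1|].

E[|Z+1|] = Σ |z+1|·P(Z=z)
 = 1·0.28 + 0·0.23 + 1·0.25 + 2·0.24
 = 0.28 + 0 + 0.25 + 0.48
 = 1.01

1.01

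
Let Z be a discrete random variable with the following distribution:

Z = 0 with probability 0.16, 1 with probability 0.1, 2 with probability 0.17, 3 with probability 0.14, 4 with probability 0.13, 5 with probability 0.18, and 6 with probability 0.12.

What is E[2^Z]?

E[2^Z] = Σ 2^z·P(Z=z)
 = 1·0.16 + 2·0.1 + 4·0.17 + 8·0.14 + 16·0.13 + 32·0.18 + 64·0.12
 = 0.16 + 0.2 + 0.68 + 1.12 + 2.08 + 5.76 + 7.68
 = 17.68

17.68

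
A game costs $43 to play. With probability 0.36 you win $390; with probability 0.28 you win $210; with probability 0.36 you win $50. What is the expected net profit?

174.2

E[payout] = 390·0.36 + 210·0.28 + 50·0.36
 = 140.4 + 58.8 + 18
 = 217.2
Net = 217.2 - 43 = 174.2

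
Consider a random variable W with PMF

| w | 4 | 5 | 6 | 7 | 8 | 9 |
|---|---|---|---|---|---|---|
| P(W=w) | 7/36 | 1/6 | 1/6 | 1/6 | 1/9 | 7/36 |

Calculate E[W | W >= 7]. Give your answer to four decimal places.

P(W >= 7) = 1/6 + 1/9 + 7/36 = 17/36.
E[W | W >= 7] = [7·1/6 + 8·1/9 + 9·7/36] / (17/36)
 = 137/36 / (17/36)
 = 137/17

8.0588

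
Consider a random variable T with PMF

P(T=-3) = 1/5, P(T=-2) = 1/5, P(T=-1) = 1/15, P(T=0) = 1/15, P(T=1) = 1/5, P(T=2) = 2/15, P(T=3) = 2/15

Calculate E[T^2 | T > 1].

6.5

P(T > 1) = 2/15 + 2/15 = 4/15.
E[T^2 | T > 1] = [4·2/15 + 9·2/15] / (4/15)
 = 26/15 / (4/15)
 = 13/2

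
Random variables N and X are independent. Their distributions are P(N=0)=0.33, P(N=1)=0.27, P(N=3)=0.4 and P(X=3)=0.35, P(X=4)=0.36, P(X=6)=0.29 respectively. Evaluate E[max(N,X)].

E[max(N,X)] = Σ_n Σ_x max(n,x) · P(N=n)P(X=x)
 = 3·0.1155 + 4·0.1188 + 6·0.0957 + 3·0.0945 + 4·0.0972 + 6·0.0783 + 3·0.14 + 4·0.144 + 6·0.116
 = 0.3465 + 0.4752 + 0.5742 + 0.2835 + 0.3888 + 0.4698 + 0.42 + 0.576 + 0.696
 = 4.23

4.23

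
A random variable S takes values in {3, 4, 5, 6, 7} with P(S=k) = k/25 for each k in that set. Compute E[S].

E[S] = Σ s·P(S=s)
 = 3·3/25 + 4·4/25 + 5·1/5 + 6·6/25 + 7·7/25
 = 9/25 + 16/25 + 1 + 36/25 + 49/25
 = 27/5

5.4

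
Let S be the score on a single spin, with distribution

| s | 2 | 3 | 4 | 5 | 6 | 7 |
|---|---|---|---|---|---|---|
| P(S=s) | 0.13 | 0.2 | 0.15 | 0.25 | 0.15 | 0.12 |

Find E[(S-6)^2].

4.85

E[(S-6)^2] = Σ (s-6)^2·P(S=s)
 = 16·0.13 + 9·0.2 + 4·0.15 + 1·0.25 + 0·0.15 + 1·0.12
 = 2.08 + 1.8 + 0.6 + 0.25 + 0 + 0.12
 = 4.85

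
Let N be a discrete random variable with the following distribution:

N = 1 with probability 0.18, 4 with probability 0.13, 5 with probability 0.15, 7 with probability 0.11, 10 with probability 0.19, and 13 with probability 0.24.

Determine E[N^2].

70.96

E[N^2] = Σ n^2·P(N=n)
 = 1·0.18 + 16·0.13 + 25·0.15 + 49·0.11 + 100·0.19 + 169·0.24
 = 0.18 + 2.08 + 3.75 + 5.39 + 19 + 40.56
 = 70.96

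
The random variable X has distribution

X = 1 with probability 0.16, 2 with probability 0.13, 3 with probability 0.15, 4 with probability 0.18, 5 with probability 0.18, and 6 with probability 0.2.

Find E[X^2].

16.61

E[X^2] = Σ x^2·P(X=x)
 = 1·0.16 + 4·0.13 + 9·0.15 + 16·0.18 + 25·0.18 + 36·0.2
 = 0.16 + 0.52 + 1.35 + 2.88 + 4.5 + 7.2
 = 16.61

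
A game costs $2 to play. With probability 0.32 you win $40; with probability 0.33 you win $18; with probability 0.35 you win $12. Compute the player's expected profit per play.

20.94

E[payout] = 40·0.32 + 18·0.33 + 12·0.35
 = 12.8 + 5.94 + 4.2
 = 22.94
Net = 22.94 - 2 = 20.94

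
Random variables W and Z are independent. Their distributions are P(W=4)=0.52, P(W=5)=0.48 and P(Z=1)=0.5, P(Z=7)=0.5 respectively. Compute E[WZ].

E[WZ] = Σ_w Σ_z wz · P(W=w)P(Z=z)
 = 4·0.26 + 28·0.26 + 5·0.24 + 35·0.24
 = 1.04 + 7.28 + 1.2 + 8.4
 = 17.92

17.92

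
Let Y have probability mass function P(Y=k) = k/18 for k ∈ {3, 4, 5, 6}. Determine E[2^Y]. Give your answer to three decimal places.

E[2^Y] = Σ 2^y·P(Y=y)
 = 8·1/6 + 16·2/9 + 32·5/18 + 64·1/3
 = 4/3 + 32/9 + 80/9 + 64/3
 = 316/9

35.111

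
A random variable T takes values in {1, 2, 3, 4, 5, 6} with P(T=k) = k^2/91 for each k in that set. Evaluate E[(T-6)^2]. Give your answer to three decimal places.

2.846

E[(T-6)^2] = Σ (t-6)^2·P(T=t)
 = 25·1/91 + 16·4/91 + 9·9/91 + 4·16/91 + 1·25/91 + 0·36/91
 = 25/91 + 64/91 + 81/91 + 64/91 + 25/91 + 0
 = 37/13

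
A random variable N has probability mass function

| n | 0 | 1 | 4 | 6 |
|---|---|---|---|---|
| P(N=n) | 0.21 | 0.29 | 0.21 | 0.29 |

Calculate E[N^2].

E[N^2] = Σ n^2·P(N=n)
 = 0·0.21 + 1·0.29 + 16·0.21 + 36·0.29
 = 0 + 0.29 + 3.36 + 10.44
 = 14.09

14.09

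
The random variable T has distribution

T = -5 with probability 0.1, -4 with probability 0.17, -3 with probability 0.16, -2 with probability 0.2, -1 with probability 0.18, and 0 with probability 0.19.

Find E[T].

-2.24

E[T] = Σ t·P(T=t)
 = (-5)·0.1 + (-4)·0.17 + (-3)·0.16 + (-2)·0.2 + (-1)·0.18 + 0·0.19
 = (-0.5) + (-0.68) + (-0.48) + (-0.4) + (-0.18) + 0
 = -2.24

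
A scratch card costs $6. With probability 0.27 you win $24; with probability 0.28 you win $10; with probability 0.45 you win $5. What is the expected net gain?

E[payout] = 24·0.27 + 10·0.28 + 5·0.45
 = 6.48 + 2.8 + 2.25
 = 11.53
Net = 11.53 - 6 = 5.53

5.53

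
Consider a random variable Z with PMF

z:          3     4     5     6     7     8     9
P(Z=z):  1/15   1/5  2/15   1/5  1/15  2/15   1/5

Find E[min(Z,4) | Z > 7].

P(Z > 7) = 2/15 + 1/5 = 1/3.
E[min(Z,4) | Z > 7] = [4·2/15 + 4·1/5] / (1/3)
 = 4/3 / (1/3)
 = 4

4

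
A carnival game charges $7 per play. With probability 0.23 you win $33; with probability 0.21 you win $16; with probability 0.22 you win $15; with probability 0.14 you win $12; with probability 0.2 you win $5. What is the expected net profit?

9.93

E[payout] = 33·0.23 + 16·0.21 + 15·0.22 + 12·0.14 + 5·0.2
 = 7.59 + 3.36 + 3.3 + 1.68 + 1
 = 16.93
Net = 16.93 - 7 = 9.93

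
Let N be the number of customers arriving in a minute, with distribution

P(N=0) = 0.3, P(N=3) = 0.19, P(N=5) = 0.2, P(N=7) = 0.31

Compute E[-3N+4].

E[-3N+4] = Σ (-3n+4)·P(N=n)
 = 4·0.3 + (-5)·0.19 + (-11)·0.2 + (-17)·0.31
 = 1.2 + (-0.95) + (-2.2) + (-5.27)
 = -7.22

-7.22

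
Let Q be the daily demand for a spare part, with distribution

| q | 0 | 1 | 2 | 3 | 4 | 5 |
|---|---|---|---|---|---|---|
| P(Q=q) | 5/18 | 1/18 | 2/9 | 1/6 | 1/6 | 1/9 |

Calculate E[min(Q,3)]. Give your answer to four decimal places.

E[min(Q,3)] = Σ min(q,3)·P(Q=q)
 = 0·5/18 + 1·1/18 + 2·2/9 + 3·1/6 + 3·1/6 + 3·1/9
 = 0 + 1/18 + 4/9 + 1/2 + 1/2 + 1/3
 = 11/6

1.8333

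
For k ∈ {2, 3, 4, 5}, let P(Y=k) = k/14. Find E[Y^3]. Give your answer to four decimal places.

69.8571

E[Y^3] = Σ y^3·P(Y=y)
 = 8·1/7 + 27·3/14 + 64·2/7 + 125·5/14
 = 8/7 + 81/14 + 128/7 + 625/14
 = 489/7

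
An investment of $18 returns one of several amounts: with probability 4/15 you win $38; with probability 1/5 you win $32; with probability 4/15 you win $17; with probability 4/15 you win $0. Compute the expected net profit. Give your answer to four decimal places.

3.0667

E[payout] = 38·4/15 + 32·1/5 + 17·4/15 + 0·4/15
 = 152/15 + 32/5 + 68/15 + 0
 = 316/15
Net = 316/15 - 18 = 46/15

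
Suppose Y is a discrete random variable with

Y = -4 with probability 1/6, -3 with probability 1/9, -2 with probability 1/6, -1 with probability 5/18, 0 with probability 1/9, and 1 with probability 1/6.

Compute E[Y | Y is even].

-2.25

P(Y is even) = 1/6 + 1/6 + 1/9 = 4/9.
E[Y | Y is even] = [(-4)·1/6 + (-2)·1/6 + 0·1/9] / (4/9)
 = -1 / (4/9)
 = -9/4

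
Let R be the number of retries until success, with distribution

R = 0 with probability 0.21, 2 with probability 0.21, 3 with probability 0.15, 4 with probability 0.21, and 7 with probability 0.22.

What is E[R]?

3.25

E[R] = Σ r·P(R=r)
 = 0·0.21 + 2·0.21 + 3·0.15 + 4·0.21 + 7·0.22
 = 0 + 0.42 + 0.45 + 0.84 + 1.54
 = 3.25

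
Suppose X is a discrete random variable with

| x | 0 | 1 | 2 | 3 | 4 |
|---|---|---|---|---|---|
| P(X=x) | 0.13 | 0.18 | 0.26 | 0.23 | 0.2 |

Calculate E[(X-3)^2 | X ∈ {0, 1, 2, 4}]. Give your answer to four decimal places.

P(X ∈ {0, 1, 2, 4}) = 0.13 + 0.18 + 0.26 + 0.2 = 0.77.
E[(X-3)^2 | X ∈ {0, 1, 2, 4}] = [9·0.13 + 4·0.18 + 1·0.26 + 1·0.2] / 0.77
 = 2.35 / 0.77
 = 235/77

3.0519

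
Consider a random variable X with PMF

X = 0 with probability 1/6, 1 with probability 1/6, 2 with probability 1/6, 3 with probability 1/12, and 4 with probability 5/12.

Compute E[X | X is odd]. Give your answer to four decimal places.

P(X is odd) = 1/6 + 1/12 = 1/4.
E[X | X is odd] = [1·1/6 + 3·1/12] / (1/4)
 = 5/12 / (1/4)
 = 5/3

1.6667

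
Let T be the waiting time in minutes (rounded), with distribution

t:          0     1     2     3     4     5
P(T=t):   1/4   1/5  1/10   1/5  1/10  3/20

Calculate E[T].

2.15

E[T] = Σ t·P(T=t)
 = 0·1/4 + 1·1/5 + 2·1/10 + 3·1/5 + 4·1/10 + 5·3/20
 = 0 + 1/5 + 1/5 + 3/5 + 2/5 + 3/4
 = 43/20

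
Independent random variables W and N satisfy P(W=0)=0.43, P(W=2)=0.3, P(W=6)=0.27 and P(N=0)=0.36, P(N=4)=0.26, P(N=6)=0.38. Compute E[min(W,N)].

1.2804

E[min(W,N)] = Σ_w Σ_n min(w,n) · P(W=w)P(N=n)
 = 0·0.1548 + 0·0.1118 + 0·0.1634 + 0·0.108 + 2·0.078 + 2·0.114 + 0·0.0972 + 4·0.0702 + 6·0.1026
 = 0 + 0 + 0 + 0 + 0.156 + 0.228 + 0 + 0.2808 + 0.6156
 = 1.2804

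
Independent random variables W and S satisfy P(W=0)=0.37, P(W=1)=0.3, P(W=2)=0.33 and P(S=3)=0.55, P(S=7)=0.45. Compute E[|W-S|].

3.84

E[|W-S|] = Σ_w Σ_s |w-s| · P(W=w)P(S=s)
 = 3·0.2035 + 7·0.1665 + 2·0.165 + 6·0.135 + 1·0.1815 + 5·0.1485
 = 0.6105 + 1.1655 + 0.33 + 0.81 + 0.1815 + 0.7425
 = 3.84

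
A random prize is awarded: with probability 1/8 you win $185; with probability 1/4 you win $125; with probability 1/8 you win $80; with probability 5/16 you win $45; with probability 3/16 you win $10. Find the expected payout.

80.3125

E[payout] = 185·1/8 + 125·1/4 + 80·1/8 + 45·5/16 + 10·3/16
 = 185/8 + 125/4 + 10 + 225/16 + 15/8
 = 1285/16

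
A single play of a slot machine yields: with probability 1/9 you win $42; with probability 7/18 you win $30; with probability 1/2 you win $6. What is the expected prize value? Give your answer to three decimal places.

19.333

E[payout] = 42·1/9 + 30·7/18 + 6·1/2
 = 14/3 + 35/3 + 3
 = 58/3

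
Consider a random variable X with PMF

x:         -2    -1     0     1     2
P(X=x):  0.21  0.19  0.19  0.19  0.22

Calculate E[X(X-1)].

2.08

E[X(X-1)] = Σ x(x-1)·P(X=x)
 = 6·0.21 + 2·0.19 + 0·0.19 + 0·0.19 + 2·0.22
 = 1.26 + 0.38 + 0 + 0 + 0.44
 = 2.08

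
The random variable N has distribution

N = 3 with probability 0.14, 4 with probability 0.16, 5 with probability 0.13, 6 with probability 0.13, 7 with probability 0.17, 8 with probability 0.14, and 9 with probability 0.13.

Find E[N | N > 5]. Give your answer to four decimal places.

P(N > 5) = 0.13 + 0.17 + 0.14 + 0.13 = 0.57.
E[N | N > 5] = [6·0.13 + 7·0.17 + 8·0.14 + 9·0.13] / 0.57
 = 4.26 / 0.57
 = 142/19

7.4737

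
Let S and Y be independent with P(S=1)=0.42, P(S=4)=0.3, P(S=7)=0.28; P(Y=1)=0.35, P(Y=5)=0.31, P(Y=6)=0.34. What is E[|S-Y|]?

2.7036

E[|S-Y|] = Σ_s Σ_y |s-y| · P(S=s)P(Y=y)
 = 0·0.147 + 4·0.1302 + 5·0.1428 + 3·0.105 + 1·0.093 + 2·0.102 + 6·0.098 + 2·0.0868 + 1·0.0952
 = 0 + 0.5208 + 0.714 + 0.315 + 0.093 + 0.204 + 0.588 + 0.1736 + 0.0952
 = 2.7036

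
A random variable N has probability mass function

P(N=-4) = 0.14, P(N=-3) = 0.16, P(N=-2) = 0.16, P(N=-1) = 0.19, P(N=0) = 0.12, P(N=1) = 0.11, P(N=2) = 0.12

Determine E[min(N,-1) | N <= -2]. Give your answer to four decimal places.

-2.9565

P(N <= -2) = 0.14 + 0.16 + 0.16 = 0.46.
E[min(N,-1) | N <= -2] = [(-4)·0.14 + (-3)·0.16 + (-2)·0.16] / 0.46
 = -1.36 / 0.46
 = -68/23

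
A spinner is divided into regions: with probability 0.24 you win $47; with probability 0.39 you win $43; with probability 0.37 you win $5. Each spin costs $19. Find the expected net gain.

10.9

E[payout] = 47·0.24 + 43·0.39 + 5·0.37
 = 11.28 + 16.77 + 1.85
 = 29.9
Net = 29.9 - 19 = 10.9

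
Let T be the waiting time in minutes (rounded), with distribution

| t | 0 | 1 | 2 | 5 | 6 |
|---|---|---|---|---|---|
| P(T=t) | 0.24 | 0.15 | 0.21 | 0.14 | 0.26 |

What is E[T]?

E[T] = Σ t·P(T=t)
 = 0·0.24 + 1·0.15 + 2·0.21 + 5·0.14 + 6·0.26
 = 0 + 0.15 + 0.42 + 0.7 + 1.56
 = 2.83

2.83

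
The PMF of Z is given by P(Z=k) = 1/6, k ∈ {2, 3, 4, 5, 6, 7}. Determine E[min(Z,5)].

E[min(Z,5)] = Σ min(z,5)·P(Z=z)
 = 2·1/6 + 3·1/6 + 4·1/6 + 5·1/6 + 5·1/6 + 5·1/6
 = 1/3 + 1/2 + 2/3 + 5/6 + 5/6 + 5/6
 = 4

4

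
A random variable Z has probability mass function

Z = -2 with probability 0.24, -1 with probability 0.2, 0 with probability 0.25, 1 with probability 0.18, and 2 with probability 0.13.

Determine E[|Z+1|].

E[|Z+1|] = Σ |z+1|·P(Z=z)
 = 1·0.24 + 0·0.2 + 1·0.25 + 2·0.18 + 3·0.13
 = 0.24 + 0 + 0.25 + 0.36 + 0.39
 = 1.24

1.24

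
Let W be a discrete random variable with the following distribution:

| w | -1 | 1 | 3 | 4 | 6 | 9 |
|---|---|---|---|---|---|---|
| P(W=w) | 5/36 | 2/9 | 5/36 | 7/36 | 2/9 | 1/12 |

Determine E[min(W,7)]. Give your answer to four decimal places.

3.1944

E[min(W,7)] = Σ min(w,7)·P(W=w)
 = (-1)·5/36 + 1·2/9 + 3·5/36 + 4·7/36 + 6·2/9 + 7·1/12
 = (-5/36) + 2/9 + 5/12 + 7/9 + 4/3 + 7/12
 = 115/36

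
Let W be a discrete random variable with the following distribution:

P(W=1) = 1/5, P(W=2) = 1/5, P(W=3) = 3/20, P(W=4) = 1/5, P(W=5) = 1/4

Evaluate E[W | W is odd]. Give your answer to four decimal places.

3.1667

P(W is odd) = 1/5 + 3/20 + 1/4 = 3/5.
E[W | W is odd] = [1·1/5 + 3·3/20 + 5·1/4] / (3/5)
 = 19/10 / (3/5)
 = 19/6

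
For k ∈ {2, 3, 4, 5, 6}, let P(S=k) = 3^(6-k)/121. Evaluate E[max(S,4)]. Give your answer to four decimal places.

E[max(S,4)] = Σ max(s,4)·P(S=s)
 = 4·81/121 + 4·27/121 + 4·9/121 + 5·3/121 + 6·1/121
 = 324/121 + 108/121 + 36/121 + 15/121 + 6/121
 = 489/121

4.0413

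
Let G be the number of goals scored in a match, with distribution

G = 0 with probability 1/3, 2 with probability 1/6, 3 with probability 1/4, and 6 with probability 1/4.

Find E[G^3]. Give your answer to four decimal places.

62.0833

E[G^3] = Σ g^3·P(G=g)
 = 0·1/3 + 8·1/6 + 27·1/4 + 216·1/4
 = 0 + 4/3 + 27/4 + 54
 = 745/12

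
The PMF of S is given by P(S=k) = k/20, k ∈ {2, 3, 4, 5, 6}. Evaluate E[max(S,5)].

5.3

E[max(S,5)] = Σ max(s,5)·P(S=s)
 = 5·1/10 + 5·3/20 + 5·1/5 + 5·1/4 + 6·3/10
 = 1/2 + 3/4 + 1 + 5/4 + 9/5
 = 53/10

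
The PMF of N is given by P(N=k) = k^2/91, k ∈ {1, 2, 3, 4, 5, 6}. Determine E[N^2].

25

E[N^2] = Σ n^2·P(N=n)
 = 1·1/91 + 4·4/91 + 9·9/91 + 16·16/91 + 25·25/91 + 36·36/91
 = 1/91 + 16/91 + 81/91 + 256/91 + 625/91 + 1296/91
 = 25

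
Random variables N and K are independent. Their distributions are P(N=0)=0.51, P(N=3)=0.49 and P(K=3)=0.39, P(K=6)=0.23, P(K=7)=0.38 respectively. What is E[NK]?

E[NK] = Σ_n Σ_k nk · P(N=n)P(K=k)
 = 0·0.1989 + 0·0.1173 + 0·0.1938 + 9·0.1911 + 18·0.1127 + 21·0.1862
 = 0 + 0 + 0 + 1.7199 + 2.0286 + 3.9102
 = 7.6587

7.6587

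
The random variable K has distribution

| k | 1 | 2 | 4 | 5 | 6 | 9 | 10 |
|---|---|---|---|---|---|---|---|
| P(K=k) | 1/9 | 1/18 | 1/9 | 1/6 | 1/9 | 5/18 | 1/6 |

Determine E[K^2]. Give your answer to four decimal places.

E[K^2] = Σ k^2·P(K=k)
 = 1·1/9 + 4·1/18 + 16·1/9 + 25·1/6 + 36·1/9 + 81·5/18 + 100·1/6
 = 1/9 + 2/9 + 16/9 + 25/6 + 4 + 45/2 + 50/3
 = 445/9

49.4444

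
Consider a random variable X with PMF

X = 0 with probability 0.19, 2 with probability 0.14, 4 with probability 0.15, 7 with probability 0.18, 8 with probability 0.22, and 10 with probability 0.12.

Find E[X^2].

E[X^2] = Σ x^2·P(X=x)
 = 0·0.19 + 4·0.14 + 16·0.15 + 49·0.18 + 64·0.22 + 100·0.12
 = 0 + 0.56 + 2.4 + 8.82 + 14.08 + 12
 = 37.86

37.86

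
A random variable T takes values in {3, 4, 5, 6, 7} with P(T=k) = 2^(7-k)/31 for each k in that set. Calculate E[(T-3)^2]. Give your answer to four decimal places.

E[(T-3)^2] = Σ (t-3)^2·P(T=t)
 = 0·16/31 + 1·8/31 + 4·4/31 + 9·2/31 + 16·1/31
 = 0 + 8/31 + 16/31 + 18/31 + 16/31
 = 58/31

1.8710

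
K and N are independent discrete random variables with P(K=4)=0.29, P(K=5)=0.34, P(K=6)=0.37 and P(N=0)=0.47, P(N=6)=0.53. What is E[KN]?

16.1544

E[KN] = Σ_k Σ_n kn · P(K=k)P(N=n)
 = 0·0.1363 + 24·0.1537 + 0·0.1598 + 30·0.1802 + 0·0.1739 + 36·0.1961
 = 0 + 3.6888 + 0 + 5.406 + 0 + 7.0596
 = 16.1544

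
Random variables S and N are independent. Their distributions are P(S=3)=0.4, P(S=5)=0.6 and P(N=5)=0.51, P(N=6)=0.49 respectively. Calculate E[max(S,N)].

E[max(S,N)] = Σ_s Σ_n max(s,n) · P(S=s)P(N=n)
 = 5·0.204 + 6·0.196 + 5·0.306 + 6·0.294
 = 1.02 + 1.176 + 1.53 + 1.764
 = 5.49

5.49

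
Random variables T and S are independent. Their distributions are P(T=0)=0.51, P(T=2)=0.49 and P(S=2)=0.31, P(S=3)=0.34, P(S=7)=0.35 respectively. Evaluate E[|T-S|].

3.11

E[|T-S|] = Σ_t Σ_s |t-s| · P(T=t)P(S=s)
 = 2·0.1581 + 3·0.1734 + 7·0.1785 + 0·0.1519 + 1·0.1666 + 5·0.1715
 = 0.3162 + 0.5202 + 1.2495 + 0 + 0.1666 + 0.8575
 = 3.11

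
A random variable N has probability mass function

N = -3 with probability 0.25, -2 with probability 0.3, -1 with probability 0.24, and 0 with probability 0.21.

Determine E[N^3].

E[N^3] = Σ n^3·P(N=n)
 = (-27)·0.25 + (-8)·0.3 + (-1)·0.24 + 0·0.21
 = (-6.75) + (-2.4) + (-0.24) + 0
 = -9.39

-9.39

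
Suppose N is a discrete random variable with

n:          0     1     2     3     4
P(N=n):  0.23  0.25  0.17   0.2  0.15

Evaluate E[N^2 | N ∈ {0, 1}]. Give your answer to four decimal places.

0.5208

P(N ∈ {0, 1}) = 0.23 + 0.25 = 0.48.
E[N^2 | N ∈ {0, 1}] = [0·0.23 + 1·0.25] / 0.48
 = 0.25 / 0.48
 = 25/48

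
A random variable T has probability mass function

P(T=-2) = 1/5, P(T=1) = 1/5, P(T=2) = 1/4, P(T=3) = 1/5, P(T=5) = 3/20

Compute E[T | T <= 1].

-0.5

P(T <= 1) = 1/5 + 1/5 = 2/5.
E[T | T <= 1] = [(-2)·1/5 + 1·1/5] / (2/5)
 = -1/5 / (2/5)
 = -1/2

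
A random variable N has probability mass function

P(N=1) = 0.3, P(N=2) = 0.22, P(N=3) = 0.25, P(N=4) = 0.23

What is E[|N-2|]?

E[|N-2|] = Σ |n-2|·P(N=n)
 = 1·0.3 + 0·0.22 + 1·0.25 + 2·0.23
 = 0.3 + 0 + 0.25 + 0.46
 = 1.01

1.01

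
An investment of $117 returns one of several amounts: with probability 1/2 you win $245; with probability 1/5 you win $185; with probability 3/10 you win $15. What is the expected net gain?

E[payout] = 245·1/2 + 185·1/5 + 15·3/10
 = 245/2 + 37 + 9/2
 = 164
Net = 164 - 117 = 47

47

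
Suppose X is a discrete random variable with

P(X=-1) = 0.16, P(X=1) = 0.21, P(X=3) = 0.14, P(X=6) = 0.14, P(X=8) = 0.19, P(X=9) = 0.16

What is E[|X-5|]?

E[|X-5|] = Σ |x-5|·P(X=x)
 = 6·0.16 + 4·0.21 + 2·0.14 + 1·0.14 + 3·0.19 + 4·0.16
 = 0.96 + 0.84 + 0.28 + 0.14 + 0.57 + 0.64
 = 3.43

3.43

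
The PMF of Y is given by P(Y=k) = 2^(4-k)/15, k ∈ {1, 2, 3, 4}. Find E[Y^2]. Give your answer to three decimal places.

E[Y^2] = Σ y^2·P(Y=y)
 = 1·8/15 + 4·4/15 + 9·2/15 + 16·1/15
 = 8/15 + 16/15 + 6/5 + 16/15
 = 58/15

3.867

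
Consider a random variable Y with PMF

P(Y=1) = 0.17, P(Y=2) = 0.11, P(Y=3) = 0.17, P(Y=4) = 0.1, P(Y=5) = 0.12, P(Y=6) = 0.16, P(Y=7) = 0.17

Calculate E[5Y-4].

E[5Y-4] = Σ (5y-4)·P(Y=y)
 = 1·0.17 + 6·0.11 + 11·0.17 + 16·0.1 + 21·0.12 + 26·0.16 + 31·0.17
 = 0.17 + 0.66 + 1.87 + 1.6 + 2.52 + 4.16 + 5.27
 = 16.25

16.25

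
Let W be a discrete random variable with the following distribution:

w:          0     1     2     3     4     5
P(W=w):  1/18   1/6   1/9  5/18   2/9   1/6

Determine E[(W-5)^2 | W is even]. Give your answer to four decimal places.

P(W is even) = 1/18 + 1/9 + 2/9 = 7/18.
E[(W-5)^2 | W is even] = [25·1/18 + 9·1/9 + 1·2/9] / (7/18)
 = 47/18 / (7/18)
 = 47/7

6.7143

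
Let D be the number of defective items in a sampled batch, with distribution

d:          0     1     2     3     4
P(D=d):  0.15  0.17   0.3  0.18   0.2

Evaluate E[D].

E[D] = Σ d·P(D=d)
 = 0·0.15 + 1·0.17 + 2·0.3 + 3·0.18 + 4·0.2
 = 0 + 0.17 + 0.6 + 0.54 + 0.8
 = 2.11

2.11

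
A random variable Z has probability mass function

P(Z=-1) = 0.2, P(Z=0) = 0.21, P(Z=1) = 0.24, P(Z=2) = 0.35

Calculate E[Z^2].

E[Z^2] = Σ z^2·P(Z=z)
 = 1·0.2 + 0·0.21 + 1·0.24 + 4·0.35
 = 0.2 + 0 + 0.24 + 1.4
 = 1.84

1.84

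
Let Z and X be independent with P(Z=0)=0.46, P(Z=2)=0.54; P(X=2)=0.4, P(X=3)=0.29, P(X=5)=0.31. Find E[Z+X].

E[Z+X] = Σ_z Σ_x (z+x) · P(Z=z)P(X=x)
 = 2·0.184 + 3·0.1334 + 5·0.1426 + 4·0.216 + 5·0.1566 + 7·0.1674
 = 0.368 + 0.4002 + 0.713 + 0.864 + 0.783 + 1.1718
 = 4.3

4.3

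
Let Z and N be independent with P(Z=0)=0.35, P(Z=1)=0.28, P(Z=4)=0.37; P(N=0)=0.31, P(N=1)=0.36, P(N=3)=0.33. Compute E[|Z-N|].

1.7246

E[|Z-N|] = Σ_z Σ_n |z-n| · P(Z=z)P(N=n)
 = 0·0.1085 + 1·0.126 + 3·0.1155 + 1·0.0868 + 0·0.1008 + 2·0.0924 + 4·0.1147 + 3·0.1332 + 1·0.1221
 = 0 + 0.126 + 0.3465 + 0.0868 + 0 + 0.1848 + 0.4588 + 0.3996 + 0.1221
 = 1.7246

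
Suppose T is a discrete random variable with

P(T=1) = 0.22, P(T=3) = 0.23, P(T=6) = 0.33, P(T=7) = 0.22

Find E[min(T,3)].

E[min(T,3)] = Σ min(t,3)·P(T=t)
 = 1·0.22 + 3·0.23 + 3·0.33 + 3·0.22
 = 0.22 + 0.69 + 0.99 + 0.66
 = 2.56

2.56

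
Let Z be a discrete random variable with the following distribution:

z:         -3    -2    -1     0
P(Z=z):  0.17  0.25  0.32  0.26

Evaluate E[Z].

E[Z] = Σ z·P(Z=z)
 = (-3)·0.17 + (-2)·0.25 + (-1)·0.32 + 0·0.26
 = (-0.51) + (-0.5) + (-0.32) + 0
 = -1.33

-1.33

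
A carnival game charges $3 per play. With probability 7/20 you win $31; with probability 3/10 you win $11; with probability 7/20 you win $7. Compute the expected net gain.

E[payout] = 31·7/20 + 11·3/10 + 7·7/20
 = 217/20 + 33/10 + 49/20
 = 83/5
Net = 83/5 - 3 = 68/5

13.6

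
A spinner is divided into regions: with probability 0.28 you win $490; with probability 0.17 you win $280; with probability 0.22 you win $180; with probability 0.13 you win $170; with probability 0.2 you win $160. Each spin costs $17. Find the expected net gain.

E[payout] = 490·0.28 + 280·0.17 + 180·0.22 + 170·0.13 + 160·0.2
 = 137.2 + 47.6 + 39.6 + 22.1 + 32
 = 278.5
Net = 278.5 - 17 = 261.5

261.5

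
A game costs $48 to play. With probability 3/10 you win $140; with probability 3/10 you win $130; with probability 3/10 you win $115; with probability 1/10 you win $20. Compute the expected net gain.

E[payout] = 140·3/10 + 130·3/10 + 115·3/10 + 20·1/10
 = 42 + 39 + 69/2 + 2
 = 235/2
Net = 235/2 - 48 = 139/2

69.5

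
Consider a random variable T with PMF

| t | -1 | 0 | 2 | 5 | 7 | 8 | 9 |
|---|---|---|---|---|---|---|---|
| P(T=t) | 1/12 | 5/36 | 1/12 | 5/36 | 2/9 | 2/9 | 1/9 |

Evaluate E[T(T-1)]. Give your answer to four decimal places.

E[T(T-1)] = Σ t(t-1)·P(T=t)
 = 2·1/12 + 0·5/36 + 2·1/12 + 20·5/36 + 42·2/9 + 56·2/9 + 72·1/9
 = 1/6 + 0 + 1/6 + 25/9 + 28/3 + 112/9 + 8
 = 296/9

32.8889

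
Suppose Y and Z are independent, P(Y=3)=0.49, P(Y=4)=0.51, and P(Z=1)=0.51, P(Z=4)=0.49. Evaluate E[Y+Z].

E[Y+Z] = Σ_y Σ_z (y+z) · P(Y=y)P(Z=z)
 = 4·0.2499 + 7·0.2401 + 5·0.2601 + 8·0.2499
 = 0.9996 + 1.6807 + 1.3005 + 1.9992
 = 5.98

5.98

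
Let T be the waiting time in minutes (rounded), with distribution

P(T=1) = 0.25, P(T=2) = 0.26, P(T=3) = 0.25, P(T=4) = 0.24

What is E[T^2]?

7.38

E[T^2] = Σ t^2·P(T=t)
 = 1·0.25 + 4·0.26 + 9·0.25 + 16·0.24
 = 0.25 + 1.04 + 2.25 + 3.84
 = 7.38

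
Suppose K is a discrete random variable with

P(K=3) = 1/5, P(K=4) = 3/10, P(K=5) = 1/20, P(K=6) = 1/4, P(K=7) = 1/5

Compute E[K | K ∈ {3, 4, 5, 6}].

4.4375

P(K ∈ {3, 4, 5, 6}) = 1/5 + 3/10 + 1/20 + 1/4 = 4/5.
E[K | K ∈ {3, 4, 5, 6}] = [3·1/5 + 4·3/10 + 5·1/20 + 6·1/4] / (4/5)
 = 71/20 / (4/5)
 = 71/16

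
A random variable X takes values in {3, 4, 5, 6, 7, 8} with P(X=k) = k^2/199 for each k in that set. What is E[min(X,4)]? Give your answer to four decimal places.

3.9548

E[min(X,4)] = Σ min(x,4)·P(X=x)
 = 3·9/199 + 4·16/199 + 4·25/199 + 4·36/199 + 4·49/199 + 4·64/199
 = 27/199 + 64/199 + 100/199 + 144/199 + 196/199 + 256/199
 = 787/199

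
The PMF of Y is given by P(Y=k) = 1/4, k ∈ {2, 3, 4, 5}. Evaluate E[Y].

E[Y] = Σ y·P(Y=y)
 = 2·1/4 + 3·1/4 + 4·1/4 + 5·1/4
 = 1/2 + 3/4 + 1 + 5/4
 = 7/2

3.5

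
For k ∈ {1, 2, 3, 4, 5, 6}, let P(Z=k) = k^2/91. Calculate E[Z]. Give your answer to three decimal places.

4.846

E[Z] = Σ z·P(Z=z)
 = 1·1/91 + 2·4/91 + 3·9/91 + 4·16/91 + 5·25/91 + 6·36/91
 = 1/91 + 8/91 + 27/91 + 64/91 + 125/91 + 216/91
 = 63/13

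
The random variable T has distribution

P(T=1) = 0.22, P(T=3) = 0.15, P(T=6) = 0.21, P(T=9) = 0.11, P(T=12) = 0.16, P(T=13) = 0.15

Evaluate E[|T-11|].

5.13

E[|T-11|] = Σ |t-11|·P(T=t)
 = 10·0.22 + 8·0.15 + 5·0.21 + 2·0.11 + 1·0.16 + 2·0.15
 = 2.2 + 1.2 + 1.05 + 0.22 + 0.16 + 0.3
 = 5.13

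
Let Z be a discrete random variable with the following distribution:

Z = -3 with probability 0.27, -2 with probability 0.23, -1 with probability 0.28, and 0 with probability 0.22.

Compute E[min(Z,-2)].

E[min(Z,-2)] = Σ min(z,-2)·P(Z=z)
 = (-3)·0.27 + (-2)·0.23 + (-2)·0.28 + (-2)·0.22
 = (-0.81) + (-0.46) + (-0.56) + (-0.44)
 = -2.27

-2.27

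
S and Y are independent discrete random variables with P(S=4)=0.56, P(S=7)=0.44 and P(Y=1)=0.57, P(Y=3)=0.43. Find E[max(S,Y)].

E[max(S,Y)] = Σ_s Σ_y max(s,y) · P(S=s)P(Y=y)
 = 4·0.3192 + 4·0.2408 + 7·0.2508 + 7·0.1892
 = 1.2768 + 0.9632 + 1.7556 + 1.3244
 = 5.32

5.32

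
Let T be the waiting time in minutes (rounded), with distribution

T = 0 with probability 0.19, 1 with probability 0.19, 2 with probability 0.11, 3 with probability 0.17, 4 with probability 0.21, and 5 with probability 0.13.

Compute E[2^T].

E[2^T] = Σ 2^t·P(T=t)
 = 1·0.19 + 2·0.19 + 4·0.11 + 8·0.17 + 16·0.21 + 32·0.13
 = 0.19 + 0.38 + 0.44 + 1.36 + 3.36 + 4.16
 = 9.89

9.89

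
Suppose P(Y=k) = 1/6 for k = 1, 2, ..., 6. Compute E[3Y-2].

E[3Y-2] = Σ (3y-2)·P(Y=y)
 = 1·1/6 + 4·1/6 + 7·1/6 + 10·1/6 + 13·1/6 + 16·1/6
 = 1/6 + 2/3 + 7/6 + 5/3 + 13/6 + 8/3
 = 17/2

8.5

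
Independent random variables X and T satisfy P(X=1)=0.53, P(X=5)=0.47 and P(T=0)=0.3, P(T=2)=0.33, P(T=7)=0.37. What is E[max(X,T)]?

4.5793

E[max(X,T)] = Σ_x Σ_t max(x,t) · P(X=x)P(T=t)
 = 1·0.159 + 2·0.1749 + 7·0.1961 + 5·0.141 + 5·0.1551 + 7·0.1739
 = 0.159 + 0.3498 + 1.3727 + 0.705 + 0.7755 + 1.2173
 = 4.5793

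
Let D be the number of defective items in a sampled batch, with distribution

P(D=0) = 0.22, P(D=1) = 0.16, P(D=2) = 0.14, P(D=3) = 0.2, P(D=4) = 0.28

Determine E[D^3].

E[D^3] = Σ d^3·P(D=d)
 = 0·0.22 + 1·0.16 + 8·0.14 + 27·0.2 + 64·0.28
 = 0 + 0.16 + 1.12 + 5.4 + 17.92
 = 24.6

24.6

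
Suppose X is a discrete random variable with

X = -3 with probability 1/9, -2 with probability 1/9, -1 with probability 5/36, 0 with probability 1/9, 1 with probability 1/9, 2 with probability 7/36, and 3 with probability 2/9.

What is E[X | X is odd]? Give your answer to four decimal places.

0.5238

P(X is odd) = 1/9 + 5/36 + 1/9 + 2/9 = 7/12.
E[X | X is odd] = [(-3)·1/9 + (-1)·5/36 + 1·1/9 + 3·2/9] / (7/12)
 = 11/36 / (7/12)
 = 11/21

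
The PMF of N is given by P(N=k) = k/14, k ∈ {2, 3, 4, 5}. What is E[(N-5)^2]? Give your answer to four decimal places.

E[(N-5)^2] = Σ (n-5)^2·P(N=n)
 = 9·1/7 + 4·3/14 + 1·2/7 + 0·5/14
 = 9/7 + 6/7 + 2/7 + 0
 = 17/7

2.4286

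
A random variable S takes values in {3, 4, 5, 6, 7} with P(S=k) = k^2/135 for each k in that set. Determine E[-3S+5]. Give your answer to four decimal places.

E[-3S+5] = Σ (-3s+5)·P(S=s)
 = (-4)·1/15 + (-7)·16/135 + (-10)·5/27 + (-13)·4/15 + (-16)·49/135
 = (-4/15) + (-112/135) + (-50/27) + (-52/15) + (-784/135)
 = -110/9

-12.2222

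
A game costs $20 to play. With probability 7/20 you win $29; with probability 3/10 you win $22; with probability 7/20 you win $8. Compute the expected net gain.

-0.45

E[payout] = 29·7/20 + 22·3/10 + 8·7/20
 = 203/20 + 33/5 + 14/5
 = 391/20
Net = 391/20 - 20 = -9/20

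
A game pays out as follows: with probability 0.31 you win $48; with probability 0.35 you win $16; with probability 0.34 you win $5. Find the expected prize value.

E[payout] = 48·0.31 + 16·0.35 + 5·0.34
 = 14.88 + 5.6 + 1.7
 = 22.18

22.18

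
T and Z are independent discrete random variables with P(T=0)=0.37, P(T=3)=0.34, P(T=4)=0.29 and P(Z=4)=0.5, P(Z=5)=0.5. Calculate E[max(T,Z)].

4.5

E[max(T,Z)] = Σ_t Σ_z max(t,z) · P(T=t)P(Z=z)
 = 4·0.185 + 5·0.185 + 4·0.17 + 5·0.17 + 4·0.145 + 5·0.145
 = 0.74 + 0.925 + 0.68 + 0.85 + 0.58 + 0.725
 = 4.5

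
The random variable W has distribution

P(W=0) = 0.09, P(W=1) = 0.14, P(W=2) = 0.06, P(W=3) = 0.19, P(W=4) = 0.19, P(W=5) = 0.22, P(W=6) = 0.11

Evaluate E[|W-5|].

E[|W-5|] = Σ |w-5|·P(W=w)
 = 5·0.09 + 4·0.14 + 3·0.06 + 2·0.19 + 1·0.19 + 0·0.22 + 1·0.11
 = 0.45 + 0.56 + 0.18 + 0.38 + 0.19 + 0 + 0.11
 = 1.87

1.87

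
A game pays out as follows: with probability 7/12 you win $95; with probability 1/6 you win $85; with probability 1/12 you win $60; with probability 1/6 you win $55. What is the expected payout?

E[payout] = 95·7/12 + 85·1/6 + 60·1/12 + 55·1/6
 = 665/12 + 85/6 + 5 + 55/6
 = 335/4

83.75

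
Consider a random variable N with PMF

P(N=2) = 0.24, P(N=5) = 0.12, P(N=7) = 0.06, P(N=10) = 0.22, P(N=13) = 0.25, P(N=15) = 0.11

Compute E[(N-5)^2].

34.9

E[(N-5)^2] = Σ (n-5)^2·P(N=n)
 = 9·0.24 + 0·0.12 + 4·0.06 + 25·0.22 + 64·0.25 + 100·0.11
 = 2.16 + 0 + 0.24 + 5.5 + 16 + 11
 = 34.9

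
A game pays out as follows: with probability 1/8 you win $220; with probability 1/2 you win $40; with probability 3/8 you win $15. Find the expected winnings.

E[payout] = 220·1/8 + 40·1/2 + 15·3/8
 = 55/2 + 20 + 45/8
 = 425/8

53.125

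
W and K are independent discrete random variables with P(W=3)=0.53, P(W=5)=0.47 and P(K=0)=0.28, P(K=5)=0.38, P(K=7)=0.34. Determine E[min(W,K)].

E[min(W,K)] = Σ_w Σ_k min(w,k) · P(W=w)P(K=k)
 = 0·0.1484 + 3·0.2014 + 3·0.1802 + 0·0.1316 + 5·0.1786 + 5·0.1598
 = 0 + 0.6042 + 0.5406 + 0 + 0.893 + 0.799
 = 2.8368

2.8368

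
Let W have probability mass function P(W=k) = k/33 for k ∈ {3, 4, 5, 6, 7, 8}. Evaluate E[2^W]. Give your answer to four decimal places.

108.3636

E[2^W] = Σ 2^w·P(W=w)
 = 8·1/11 + 16·4/33 + 32·5/33 + 64·2/11 + 128·7/33 + 256·8/33
 = 8/11 + 64/33 + 160/33 + 128/11 + 896/33 + 2048/33
 = 1192/11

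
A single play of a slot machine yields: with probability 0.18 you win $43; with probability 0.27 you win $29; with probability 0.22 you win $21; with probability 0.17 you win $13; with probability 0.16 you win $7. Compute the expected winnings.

23.52

E[payout] = 43·0.18 + 29·0.27 + 21·0.22 + 13·0.17 + 7·0.16
 = 7.74 + 7.83 + 4.62 + 2.21 + 1.12
 = 23.52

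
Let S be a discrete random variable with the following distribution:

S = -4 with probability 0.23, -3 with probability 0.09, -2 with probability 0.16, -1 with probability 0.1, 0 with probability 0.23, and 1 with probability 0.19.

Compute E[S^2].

E[S^2] = Σ s^2·P(S=s)
 = 16·0.23 + 9·0.09 + 4·0.16 + 1·0.1 + 0·0.23 + 1·0.19
 = 3.68 + 0.81 + 0.64 + 0.1 + 0 + 0.19
 = 5.42

5.42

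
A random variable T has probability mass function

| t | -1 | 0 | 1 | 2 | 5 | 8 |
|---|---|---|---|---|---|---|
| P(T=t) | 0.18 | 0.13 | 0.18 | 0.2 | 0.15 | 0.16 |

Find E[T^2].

15.15

E[T^2] = Σ t^2·P(T=t)
 = 1·0.18 + 0·0.13 + 1·0.18 + 4·0.2 + 25·0.15 + 64·0.16
 = 0.18 + 0 + 0.18 + 0.8 + 3.75 + 10.24
 = 15.15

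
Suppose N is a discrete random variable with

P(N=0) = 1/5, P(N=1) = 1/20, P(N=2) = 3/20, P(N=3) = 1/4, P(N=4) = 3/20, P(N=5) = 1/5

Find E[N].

E[N] = Σ n·P(N=n)
 = 0·1/5 + 1·1/20 + 2·3/20 + 3·1/4 + 4·3/20 + 5·1/5
 = 0 + 1/20 + 3/10 + 3/4 + 3/5 + 1
 = 27/10

2.7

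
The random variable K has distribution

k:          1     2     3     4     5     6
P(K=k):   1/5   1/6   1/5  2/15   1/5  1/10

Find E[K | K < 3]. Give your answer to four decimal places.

P(K < 3) = 1/5 + 1/6 = 11/30.
E[K | K < 3] = [1·1/5 + 2·1/6] / (11/30)
 = 8/15 / (11/30)
 = 16/11

1.4545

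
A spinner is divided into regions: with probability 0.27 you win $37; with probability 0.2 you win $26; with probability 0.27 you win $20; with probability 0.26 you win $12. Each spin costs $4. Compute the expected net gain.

19.71

E[payout] = 37·0.27 + 26·0.2 + 20·0.27 + 12·0.26
 = 9.99 + 5.2 + 5.4 + 3.12
 = 23.71
Net = 23.71 - 4 = 19.71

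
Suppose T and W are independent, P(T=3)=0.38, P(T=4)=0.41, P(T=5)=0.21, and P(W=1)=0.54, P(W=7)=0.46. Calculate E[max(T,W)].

E[max(T,W)] = Σ_t Σ_w max(t,w) · P(T=t)P(W=w)
 = 3·0.2052 + 7·0.1748 + 4·0.2214 + 7·0.1886 + 5·0.1134 + 7·0.0966
 = 0.6156 + 1.2236 + 0.8856 + 1.3202 + 0.567 + 0.6762
 = 5.2882

5.2882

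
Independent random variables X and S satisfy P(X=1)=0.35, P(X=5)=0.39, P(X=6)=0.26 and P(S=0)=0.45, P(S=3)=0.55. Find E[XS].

E[XS] = Σ_x Σ_s xs · P(X=x)P(S=s)
 = 0·0.1575 + 3·0.1925 + 0·0.1755 + 15·0.2145 + 0·0.117 + 18·0.143
 = 0 + 0.5775 + 0 + 3.2175 + 0 + 2.574
 = 6.369

6.369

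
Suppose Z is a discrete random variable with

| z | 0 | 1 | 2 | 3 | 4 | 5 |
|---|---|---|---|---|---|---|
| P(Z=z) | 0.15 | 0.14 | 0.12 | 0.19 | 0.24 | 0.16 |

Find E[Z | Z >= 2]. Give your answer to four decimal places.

3.6197

P(Z >= 2) = 0.12 + 0.19 + 0.24 + 0.16 = 0.71.
E[Z | Z >= 2] = [2·0.12 + 3·0.19 + 4·0.24 + 5·0.16] / 0.71
 = 2.57 / 0.71
 = 257/71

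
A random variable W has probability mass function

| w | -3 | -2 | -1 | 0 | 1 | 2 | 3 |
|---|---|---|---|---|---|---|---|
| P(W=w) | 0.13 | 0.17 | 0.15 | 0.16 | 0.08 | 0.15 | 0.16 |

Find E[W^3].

E[W^3] = Σ w^3·P(W=w)
 = (-27)·0.13 + (-8)·0.17 + (-1)·0.15 + 0·0.16 + 1·0.08 + 8·0.15 + 27·0.16
 = (-3.51) + (-1.36) + (-0.15) + 0 + 0.08 + 1.2 + 4.32
 = 0.58

0.58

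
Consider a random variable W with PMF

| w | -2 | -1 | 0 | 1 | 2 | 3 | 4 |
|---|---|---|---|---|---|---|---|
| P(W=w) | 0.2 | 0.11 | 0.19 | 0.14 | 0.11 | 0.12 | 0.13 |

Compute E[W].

0.73

E[W] = Σ w·P(W=w)
 = (-2)·0.2 + (-1)·0.11 + 0·0.19 + 1·0.14 + 2·0.11 + 3·0.12 + 4·0.13
 = (-0.4) + (-0.11) + 0 + 0.14 + 0.22 + 0.36 + 0.52
 = 0.73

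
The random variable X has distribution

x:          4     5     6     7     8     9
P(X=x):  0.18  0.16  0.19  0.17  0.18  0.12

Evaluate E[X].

6.37

E[X] = Σ x·P(X=x)
 = 4·0.18 + 5·0.16 + 6·0.19 + 7·0.17 + 8·0.18 + 9·0.12
 = 0.72 + 0.8 + 1.14 + 1.19 + 1.44 + 1.08
 = 6.37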